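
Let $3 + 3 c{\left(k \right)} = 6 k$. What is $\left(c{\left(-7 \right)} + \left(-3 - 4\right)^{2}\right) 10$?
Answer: $340$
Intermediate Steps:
$c{\left(k \right)} = -1 + 2 k$ ($c{\left(k \right)} = -1 + \frac{6 k}{3} = -1 + 2 k$)
$\left(c{\left(-7 \right)} + \left(-3 - 4\right)^{2}\right) 10 = \left(\left(-1 + 2 \left(-7\right)\right) + \left(-3 - 4\right)^{2}\right) 10 = \left(\left(-1 - 14\right) + \left(-7\right)^{2}\right) 10 = \left(-15 + 49\right) 10 = 34 \cdot 10 = 340$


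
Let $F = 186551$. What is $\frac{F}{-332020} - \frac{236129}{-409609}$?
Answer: $\frac{1986582021}{135998380180} \approx 0.014607$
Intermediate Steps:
$\frac{F}{-332020} - \frac{236129}{-409609} = \frac{186551}{-332020} - \frac{236129}{-409609} = 186551 \left(- \frac{1}{332020}\right) - - \frac{236129}{409609} = - \frac{186551}{332020} + \frac{236129}{409609} = \frac{1986582021}{135998380180}$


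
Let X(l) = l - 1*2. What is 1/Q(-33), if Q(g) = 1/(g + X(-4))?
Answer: -39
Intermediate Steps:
X(l) = -2 + l (X(l) = l - 2 = -2 + l)
Q(g) = 1/(-6 + g) (Q(g) = 1/(g + (-2 - 4)) = 1/(g - 6) = 1/(-6 + g))
1/Q(-33) = 1/(1/(-6 - 33)) = 1/(1/(-39)) = 1/(-1/39) = -39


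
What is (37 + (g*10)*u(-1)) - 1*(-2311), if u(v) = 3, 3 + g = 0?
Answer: 2258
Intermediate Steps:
g = -3 (g = -3 + 0 = -3)
(37 + (g*10)*u(-1)) - 1*(-2311) = (37 - 3*10*3) - 1*(-2311) = (37 - 30*3) + 2311 = (37 - 90) + 2311 = -53 + 2311 = 2258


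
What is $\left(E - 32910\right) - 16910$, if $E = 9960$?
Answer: $-39860$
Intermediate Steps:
$\left(E - 32910\right) - 16910 = \left(9960 - 32910\right) - 16910 = -22950 - 16910 = -39860$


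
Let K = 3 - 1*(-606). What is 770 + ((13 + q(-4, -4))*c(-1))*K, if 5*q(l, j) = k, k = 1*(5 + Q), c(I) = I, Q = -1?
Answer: -38171/5 ≈ -7634.2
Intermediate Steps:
k = 4 (k = 1*(5 - 1) = 1*4 = 4)
q(l, j) = ⅘ (q(l, j) = (⅕)*4 = ⅘)
K = 609 (K = 3 + 606 = 609)
770 + ((13 + q(-4, -4))*c(-1))*K = 770 + ((13 + ⅘)*(-1))*609 = 770 + ((69/5)*(-1))*609 = 770 - 69/5*609 = 770 - 42021/5 = -38171/5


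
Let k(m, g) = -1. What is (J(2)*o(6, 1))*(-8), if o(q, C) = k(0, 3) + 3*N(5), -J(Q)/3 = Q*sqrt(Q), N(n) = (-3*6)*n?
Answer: -13008*sqrt(2) ≈ -18396.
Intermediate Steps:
N(n) = -18*n
J(Q) = -3*Q**(3/2) (J(Q) = -3*Q*sqrt(Q) = -3*Q**(3/2))
o(q, C) = -271 (o(q, C) = -1 + 3*(-18*5) = -1 + 3*(-90) = -1 - 270 = -271)
(J(2)*o(6, 1))*(-8) = (-6*sqrt(2)*(-271))*(-8) = (1626*sqrt(2))*(-8) = -13008*sqrt(2)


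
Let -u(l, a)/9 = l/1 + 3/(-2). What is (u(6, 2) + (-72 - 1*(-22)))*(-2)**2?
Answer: -362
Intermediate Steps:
u(l, a) = 27/2 - 9*l (u(l, a) = -9*(l/1 + 3/(-2)) = -9*(l*1 + 3*(-1/2)) = -9*(l - 3/2) = -9*(-3/2 + l) = 27/2 - 9*l)
(u(6, 2) + (-72 - 1*(-22)))*(-2)**2 = ((27/2 - 9*6) + (-72 - 1*(-22)))*(-2)**2 = ((27/2 - 54) + (-72 + 22))*4 = (-81/2 - 50)*4 = -181/2*4 = -362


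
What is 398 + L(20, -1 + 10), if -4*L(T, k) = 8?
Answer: 396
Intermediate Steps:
L(T, k) = -2 (L(T, k) = -¼*8 = -2)
398 + L(20, -1 + 10) = 398 - 2 = 396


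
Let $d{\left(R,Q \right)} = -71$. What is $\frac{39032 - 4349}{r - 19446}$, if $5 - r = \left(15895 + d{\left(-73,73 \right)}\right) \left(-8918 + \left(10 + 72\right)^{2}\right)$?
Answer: $\frac{34683}{34698415} \approx 0.00099955$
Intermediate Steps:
$r = 34717861$ ($r = 5 - \left(15895 - 71\right) \left(-8918 + \left(10 + 72\right)^{2}\right) = 5 - 15824 \left(-8918 + 82^{2}\right) = 5 - 15824 \left(-8918 + 6724\right) = 5 - 15824 \left(-2194\right) = 5 - -34717856 = 5 + 34717856 = 34717861$)
$\frac{39032 - 4349}{r - 19446} = \frac{39032 - 4349}{34717861 - 19446} = \frac{34683}{34698415}$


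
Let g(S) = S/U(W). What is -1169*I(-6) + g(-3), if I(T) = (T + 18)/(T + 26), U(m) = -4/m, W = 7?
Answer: -13923/20 ≈ -696.15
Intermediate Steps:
I(T) = (18 + T)/(26 + T)
g(S) = -7*S/4 (g(S) = S/((-4/7)) = S/((-4*1/7)) = S/(-4/7) = S*(-7/4) = -7*S/4)
-1169*I(-6) + g(-3) = -1169*(18 - 6)/(26 - 6) - 7/4*(-3) = -1169*12/20 + 21/4 = -1169*3/5 + 21/4 = -3507/5 + 21/4 = -13923/20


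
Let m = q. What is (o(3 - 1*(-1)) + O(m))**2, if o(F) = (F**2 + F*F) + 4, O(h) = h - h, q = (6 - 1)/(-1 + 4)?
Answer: 1296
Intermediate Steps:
q = 5/3 ≈ 1.6667
m = 5/3 ≈ 1.6667
O(h) = 0
o(F) = 4 + 2*F**2 (o(F) = (F**2 + F**2) + 4 = 2*F**2 + 4 = 4 + 2*F**2)
(o(3 - 1*(-1)) + O(m))**2 = ((4 + 2*(3 - 1*(-1))**2) + 0)**2 = ((4 + 2*(3 + 1)**2) + 0)**2 = ((4 + 2*4**2) + 0)**2 = ((4 + 2*16) + 0)**2 = ((4 + 32) + 0)**2 = (36 + 0)**2 = 36**2 = 1296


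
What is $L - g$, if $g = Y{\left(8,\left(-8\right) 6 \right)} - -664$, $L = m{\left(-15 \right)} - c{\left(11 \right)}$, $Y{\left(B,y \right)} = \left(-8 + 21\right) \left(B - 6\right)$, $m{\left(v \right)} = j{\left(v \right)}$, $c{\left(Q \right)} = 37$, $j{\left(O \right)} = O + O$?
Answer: $-757$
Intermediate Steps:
$j{\left(O \right)} = 2 O$
$m{\left(v \right)} = 2 v$
$Y{\left(B,y \right)} = -78 + 13 B$ ($Y{\left(B,y \right)} = 13 \left(-6 + B\right) = -78 + 13 B$)
$L = -67$ ($L = 2 \left(-15\right) - 37 = -30 - 37 = -67$)
$g = 690$ ($g = \left(-78 + 13 \cdot 8\right) - -664 = \left(-78 + 104\right) + 664 = 26 + 664 = 690$)
$L - g = -67 - 690 = -757$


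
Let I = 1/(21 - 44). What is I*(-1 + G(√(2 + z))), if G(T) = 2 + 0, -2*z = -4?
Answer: -1/23 ≈ -0.043478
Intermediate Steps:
z = 2 (z = -½*(-4) = 2)
G(T) = 2
I = -1/23 (I = 1/(-23) = -1/23 ≈ -0.043478)
I*(-1 + G(√(2 + z))) = -(-1 + 2)/23 = -1/23*1 = -1/23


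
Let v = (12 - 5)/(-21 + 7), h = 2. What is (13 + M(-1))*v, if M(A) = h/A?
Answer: -11/2 ≈ -5.5000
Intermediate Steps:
v = -1/2 (v = 7/(-14) = 7*(-1/14) = -1/2 ≈ -0.50000)
M(A) = 2/A
(13 + M(-1))*v = (13 + 2/(-1))*(-1/2) = (13 + 2*(-1))*(-1/2) = (13 - 2)*(-1/2) = 11*(-1/2) = -11/2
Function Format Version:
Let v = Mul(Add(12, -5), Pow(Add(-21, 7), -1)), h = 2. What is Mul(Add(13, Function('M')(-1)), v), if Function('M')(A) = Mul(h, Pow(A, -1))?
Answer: Rational(-11, 2) ≈ -5.5000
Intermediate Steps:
v = Rational(-1, 2) (v = Mul(7, Pow(-14, -1)) = Mul(7, Rational(-1, 14)) = Rational(-1, 2) ≈ -0.50000)
Function('M')(A) = Mul(2, Pow(A, -1))
Mul(Add(13, Function('M')(-1)), v) = Mul(Add(13, Mul(2, Pow(-1, -1))), Rational(-1, 2)) = Mul(Add(13, Mul(2, -1)), Rational(-1, 2)) = Mul(Add(13, -2), Rational(-1, 2)) = Mul(11, Rational(-1, 2)) = Rational(-11, 2)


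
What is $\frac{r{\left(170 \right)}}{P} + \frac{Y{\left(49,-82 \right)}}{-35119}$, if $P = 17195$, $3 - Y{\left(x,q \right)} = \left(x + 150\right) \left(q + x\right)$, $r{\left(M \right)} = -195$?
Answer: $- \frac{23963871}{120774241} \approx -0.19842$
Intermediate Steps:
$Y{\left(x,q \right)} = 3 - \left(150 + x\right) \left(q + x\right)$ ($Y{\left(x,q \right)} = 3 - \left(x + 150\right) \left(q + x\right) = 3 - \left(150 + x\right) \left(q + x\right)$)
$\frac{r{\left(170 \right)}}{P} + \frac{Y{\left(49,-82 \right)}}{-35119} = - \frac{195}{17195} + \frac{3 - 49^{2} - -12300 - 7350 - \left(-82\right) 49}{-35119} = \left(-195\right) \frac{1}{17195} + \left(3 - 2401 + 12300 - 7350 + 4018\right) \left(- \frac{1}{35119}\right) = - \frac{39}{3439} + \left(3 - 2401 + 12300 - 7350 + 4018\right) \left(- \frac{1}{35119}\right) = - \frac{39}{3439} + 6570 \left(- \frac{1}{35119}\right) = - \frac{39}{3439} - \frac{6570}{35119} = - \frac{23963871}{120774241}$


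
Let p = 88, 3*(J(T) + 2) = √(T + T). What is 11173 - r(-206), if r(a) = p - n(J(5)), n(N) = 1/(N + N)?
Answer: 288201/26 - 3*√10/52 ≈ 11084.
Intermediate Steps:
J(T) = -2 + √2*√T/3 (J(T) = -2 + √(T + T)/3 = -2 + √(2*T)/3 = -2 + (√2*√T)/3 = -2 + √2*√T/3)
n(N) = 1/(2*N)
r(a) = 88 - 1/(2*(-2 + √10/3)) (r(a) = 88 - 1/(2*(-2 + √2*√5/3)) = 88 - 1/(2*(-2 + √10/3)))
11173 - r(-206) = 11173 - (2297/26 + 3*√10/52) = 11173 + (-2297/26 - 3*√10/52) = 288201/26 - 3*√10/52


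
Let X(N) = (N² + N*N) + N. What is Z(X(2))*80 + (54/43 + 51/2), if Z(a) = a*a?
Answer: 690301/86 ≈ 8026.8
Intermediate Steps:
X(N) = N + 2*N² (X(N) = (N² + N²) + N = 2*N² + N = N + 2*N²)
Z(a) = a²
Z(X(2))*80 + (54/43 + 51/2) = (2*(1 + 2*2))²*80 + (54/43 + 51/2) = (2*(1 + 4))²*80 + (54*(1/43) + 51*(½)) = (2*5)²*80 + (54/43 + 51/2) = 10²*80 + 2301/86 = 100*80 + 2301/86 = 8000 + 2301/86 = 690301/86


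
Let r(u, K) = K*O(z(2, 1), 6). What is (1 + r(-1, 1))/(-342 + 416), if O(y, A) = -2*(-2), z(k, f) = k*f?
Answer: 5/74 ≈ 0.067568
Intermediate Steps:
z(k, f) = f*k
O(y, A) = 4
r(u, K) = 4*K (r(u, K) = K*4 = 4*K)
(1 + r(-1, 1))/(-342 + 416) = (1 + 4*1)/(-342 + 416) = (1 + 4)/74 = 5*(1/74) = 5/74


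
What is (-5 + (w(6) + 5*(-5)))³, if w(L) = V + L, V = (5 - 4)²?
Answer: -12167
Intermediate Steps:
V = 1 (V = 1² = 1)
w(L) = 1 + L
(-5 + (w(6) + 5*(-5)))³ = (-5 + ((1 + 6) + 5*(-5)))³ = (-5 + (7 - 25))³ = (-5 - 18)³ = (-23)³ = -12167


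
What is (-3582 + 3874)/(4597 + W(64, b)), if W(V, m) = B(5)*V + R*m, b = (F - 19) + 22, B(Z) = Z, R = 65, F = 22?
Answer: 146/3271 ≈ 0.044635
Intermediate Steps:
b = 25 (b = (22 - 19) + 22 = 3 + 22 = 25)
W(V, m) = 5*V + 65*m
(-3582 + 3874)/(4597 + W(64, b)) = (-3582 + 3874)/(4597 + (5*64 + 65*25)) = 292/(4597 + (320 + 1625)) = 292/(4597 + 1945) = 292/6542 = 292*(1/6542) = 146/3271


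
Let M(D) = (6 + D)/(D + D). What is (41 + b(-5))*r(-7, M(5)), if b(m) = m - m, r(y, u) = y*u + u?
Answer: -1353/5 ≈ -270.60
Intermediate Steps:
M(D) = (6 + D)/(2*D) (M(D) = (6 + D)/((2*D)) = (6 + D)*(1/(2*D)) = (6 + D)/(2*D))
r(y, u) = u + u*y (r(y, u) = u*y + u = u + u*y)
b(m) = 0
(41 + b(-5))*r(-7, M(5)) = (41 + 0)*(((½)*(6 + 5)/5)*(1 - 7)) = 41*(((½)*(⅕)*11)*(-6)) = 41*((11/10)*(-6)) = 41*(-33/5) = -1353/5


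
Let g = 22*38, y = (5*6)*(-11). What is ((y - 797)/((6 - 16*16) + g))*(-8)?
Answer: 4508/293 ≈ 15.386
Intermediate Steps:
y = -330 (y = 30*(-11) = -330)
g = 836
((y - 797)/((6 - 16*16) + g))*(-8) = ((-330 - 797)/((6 - 16*16) + 836))*(-8) = -1127/((6 - 256) + 836)*(-8) = -1127/(-250 + 836)*(-8) = -1127/586*(-8) = 4508/293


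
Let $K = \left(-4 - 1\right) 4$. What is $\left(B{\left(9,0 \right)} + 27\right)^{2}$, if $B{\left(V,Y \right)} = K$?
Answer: $49$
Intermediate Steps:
$K = -20$ ($K = \left(-5\right) 4 = -20$)
$B{\left(V,Y \right)} = -20$
$\left(B{\left(9,0 \right)} + 27\right)^{2} = \left(-20 + 27\right)^{2} = 7^{2} = 49$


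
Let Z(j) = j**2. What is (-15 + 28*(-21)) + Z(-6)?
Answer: -567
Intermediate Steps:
(-15 + 28*(-21)) + Z(-6) = (-15 + 28*(-21)) + (-6)**2 = (-15 - 588) + 36 = -603 + 36 = -567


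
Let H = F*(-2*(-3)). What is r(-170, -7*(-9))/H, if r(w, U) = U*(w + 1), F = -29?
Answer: 3549/58 ≈ 61.190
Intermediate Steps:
r(w, U) = U*(1 + w)
H = -174 (H = -(-58)*(-3) = -29*6 = -174)
r(-170, -7*(-9))/H = ((-7*(-9))*(1 - 170))/(-174) = (63*(-169))*(-1/174) = -10647*(-1/174) = 3549/58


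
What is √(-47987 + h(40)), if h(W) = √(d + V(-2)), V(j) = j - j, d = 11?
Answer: √(-47987 + √11) ≈ 219.05*I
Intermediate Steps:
V(j) = 0
h(W) = √11 (h(W) = √(11 + 0) = √11)
√(-47987 + h(40)) = √(-47987 + √11)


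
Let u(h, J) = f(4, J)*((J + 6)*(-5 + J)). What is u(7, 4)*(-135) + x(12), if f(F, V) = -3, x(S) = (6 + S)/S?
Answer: -8097/2 ≈ -4048.5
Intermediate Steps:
x(S) = (6 + S)/S
u(h, J) = -3*(-5 + J)*(6 + J) (u(h, J) = -3*(J + 6)*(-5 + J) = -3*(6 + J)*(-5 + J) = -3*(-5 + J)*(6 + J))
u(7, 4)*(-135) + x(12) = (90 - 3*4 - 3*4**2)*(-135) + (6 + 12)/12 = (90 - 12 - 3*16)*(-135) + (1/12)*18 = (90 - 12 - 48)*(-135) + 3/2 = 30*(-135) + 3/2 = -4050 + 3/2 = -8097/2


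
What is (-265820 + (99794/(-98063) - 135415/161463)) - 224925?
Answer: -7770263006945672/15833546169 ≈ -4.9075e+5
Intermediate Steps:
(-265820 + (99794/(-98063) - 135415/161463)) - 224925 = (-265820 + (99794*(-1/98063) - 135415*1/161463)) - 224925 = (-265820 + (-99794/98063 - 135415/161463)) - 224925 = (-265820 - 29392239767/15833546169) - 224925 = -4208902634883347/15833546169 - 224925 = -7770263006945672/15833546169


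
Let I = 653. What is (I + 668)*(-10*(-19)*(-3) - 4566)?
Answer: -6784656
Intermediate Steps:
(I + 668)*(-10*(-19)*(-3) - 4566) = (653 + 668)*(-10*(-19)*(-3) - 4566) = 1321*(190*(-3) - 4566) = 1321*(-570 - 4566) = 1321*(-5136) = -6784656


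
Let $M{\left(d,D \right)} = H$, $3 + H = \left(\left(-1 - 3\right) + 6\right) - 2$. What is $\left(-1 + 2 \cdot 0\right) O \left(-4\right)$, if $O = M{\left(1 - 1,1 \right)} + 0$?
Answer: $-12$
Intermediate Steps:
$H = -3$ ($H = -3 + \left(\left(\left(-1 - 3\right) + 6\right) - 2\right) = -3 + \left(\left(-4 + 6\right) - 2\right) = -3 + \left(2 - 2\right) = -3 + 0 = -3$)
$M{\left(d,D \right)} = -3$
$O = -3$ ($O = -3 + 0 = -3$)
$\left(-1 + 2 \cdot 0\right) O \left(-4\right) = \left(-1 + 2 \cdot 0\right) \left(-3\right) \left(-4\right) = \left(-1 + 0\right) \left(-3\right) \left(-4\right) = \left(-1\right) \left(-3\right) \left(-4\right) = 3 \left(-4\right) = -12$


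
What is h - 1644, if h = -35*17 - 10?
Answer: -2249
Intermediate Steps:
h = -605 (h = -595 - 10 = -605)
h - 1644 = -605 - 1644 = -2249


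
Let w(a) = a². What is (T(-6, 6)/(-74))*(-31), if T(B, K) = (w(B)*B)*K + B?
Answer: -20181/37 ≈ -545.43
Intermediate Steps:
T(B, K) = B + K*B³ (T(B, K) = (B²*B)*K + B = B³*K + B = K*B³ + B = B + K*B³)
(T(-6, 6)/(-74))*(-31) = ((-6 + 6*(-6)³)/(-74))*(-31) = -(-6 + 6*(-216))/74*(-31) = -(-6 - 1296)/74*(-31) = -1/74*(-1302)*(-31) = (651/37)*(-31) = -20181/37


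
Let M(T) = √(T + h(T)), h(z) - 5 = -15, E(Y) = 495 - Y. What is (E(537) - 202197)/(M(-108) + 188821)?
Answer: -38186970219/35653370159 + 202239*I*√118/35653370159 ≈ -1.0711 + 6.1618e-5*I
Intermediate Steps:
h(z) = -10 (h(z) = 5 - 15 = -10)
M(T) = √(-10 + T) (M(T) = √(T - 10) = √(-10 + T))
(E(537) - 202197)/(M(-108) + 188821) = ((495 - 1*537) - 202197)/(√(-10 - 108) + 188821) = ((495 - 537) - 202197)/(√(-118) + 188821) = (-42 - 202197)/(I*√118 + 188821) = -202239/(188821 + I*√118)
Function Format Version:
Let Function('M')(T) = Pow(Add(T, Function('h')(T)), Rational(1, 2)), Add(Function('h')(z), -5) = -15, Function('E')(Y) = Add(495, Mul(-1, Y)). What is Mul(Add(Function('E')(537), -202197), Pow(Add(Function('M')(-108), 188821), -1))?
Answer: Add(Rational(-38186970219, 35653370159), Mul(Rational(202239, 35653370159), I, Pow(118, Rational(1, 2)))) ≈ Add(-1.0711, Mul(6.1618e-5, I))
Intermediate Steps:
Function('h')(z) = -10 (Function('h')(z) = Add(5, -15) = -10)
Function('M')(T) = Pow(Add(-10, T), Rational(1, 2)) (Function('M')(T) = Pow(Add(T, -10), Rational(1, 2)) = Pow(Add(-10, T), Rational(1, 2)))
Mul(Add(Function('E')(537), -202197), Pow(Add(Function('M')(-108), 188821), -1)) = Mul(Add(Add(495, Mul(-1, 537)), -202197), Pow(Add(Pow(Add(-10, -108), Rational(1, 2)), 188821), -1)) = Mul(Add(Add(495, -537), -202197), Pow(Add(Pow(-118, Rational(1, 2)), 188821), -1)) = Mul(Add(-42, -202197), Pow(Add(Mul(I, Pow(118, Rational(1, 2))), 188821), -1)) = Mul(-202239, Pow(Add(188821, Mul(I, Pow(118, Rational(1, 2)))), -1))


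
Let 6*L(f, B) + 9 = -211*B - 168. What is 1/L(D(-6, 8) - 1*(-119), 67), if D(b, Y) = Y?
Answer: -3/7157 ≈ -0.00041917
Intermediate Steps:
L(f, B) = -59/2 - 211*B/6 (L(f, B) = -3/2 + (-211*B - 168)/6 = -3/2 + (-168 - 211*B)/6 = -3/2 + (-28 - 211*B/6) = -59/2 - 211*B/6)
1/L(D(-6, 8) - 1*(-119), 67) = 1/(-59/2 - 211/6*67) = 1/(-59/2 - 14137/6) = 1/(-7157/3) = -3/7157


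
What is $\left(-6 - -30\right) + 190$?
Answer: $214$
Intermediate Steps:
$\left(-6 - -30\right) + 190 = \left(-6 + 30\right) + 190 = 24 + 190 = 214$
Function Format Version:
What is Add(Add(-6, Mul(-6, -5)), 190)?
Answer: 214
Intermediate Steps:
Add(Add(-6, Mul(-6, -5)), 190) = Add(Add(-6, 30), 190) = Add(24, 190) = 214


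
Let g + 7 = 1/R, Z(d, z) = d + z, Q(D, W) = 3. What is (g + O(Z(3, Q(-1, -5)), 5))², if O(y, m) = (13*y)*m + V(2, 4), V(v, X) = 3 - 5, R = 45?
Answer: 293985316/2025 ≈ 1.4518e+5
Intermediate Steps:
V(v, X) = -2
O(y, m) = -2 + 13*m*y (O(y, m) = (13*y)*m - 2 = 13*m*y - 2 = -2 + 13*m*y)
g = -314/45 (g = -7 + 1/45 = -314/45 ≈ -6.9778)
(g + O(Z(3, Q(-1, -5)), 5))² = (-314/45 + (-2 + 13*5*(3 + 3)))² = (-314/45 + (-2 + 13*5*6))² = (-314/45 + (-2 + 390))² = (-314/45 + 388)² = (17146/45)² = 293985316/2025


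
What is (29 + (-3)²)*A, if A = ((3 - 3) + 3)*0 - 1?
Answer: -38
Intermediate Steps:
A = -1 (A = (0 + 3)*0 - 1 = 3*0 - 1 = 0 - 1 = -1)
(29 + (-3)²)*A = (29 + (-3)²)*(-1) = (29 + 9)*(-1) = 38*(-1) = -38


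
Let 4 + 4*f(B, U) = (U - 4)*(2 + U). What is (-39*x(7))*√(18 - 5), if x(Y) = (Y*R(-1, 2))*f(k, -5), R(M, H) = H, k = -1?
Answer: -6279*√13/2 ≈ -11320.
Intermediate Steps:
f(B, U) = -1 + (-4 + U)*(2 + U)/4 (f(B, U) = -1 + ((U - 4)*(2 + U))/4 = -1 + ((-4 + U)*(2 + U))/4 = -1 + (-4 + U)*(2 + U)/4)
x(Y) = 23*Y/2 (x(Y) = (Y*2)*(-3 - ½*(-5) + (¼)*(-5)²) = (2*Y)*(-3 + 5/2 + (¼)*25) = (2*Y)*(-3 + 5/2 + 25/4) = (2*Y)*(23/4) = 23*Y/2)
(-39*x(7))*√(18 - 5) = (-897*7/2)*√(18 - 5) = (-39*161/2)*√13 = -6279*√13/2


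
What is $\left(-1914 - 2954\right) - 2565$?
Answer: $-7433$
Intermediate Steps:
$\left(-1914 - 2954\right) - 2565 = -4868 - 2565 = -7433$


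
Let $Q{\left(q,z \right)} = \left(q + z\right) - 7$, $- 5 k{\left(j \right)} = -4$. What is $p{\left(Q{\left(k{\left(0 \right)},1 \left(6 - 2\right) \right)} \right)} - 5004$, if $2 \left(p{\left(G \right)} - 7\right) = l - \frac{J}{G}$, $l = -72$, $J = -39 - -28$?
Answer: $- \frac{10071}{2} \approx -5035.5$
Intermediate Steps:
$J = -11$ ($J = -39 + 28 = -11$)
$k{\left(j \right)} = \frac{4}{5}$ ($k{\left(j \right)} = \left(- \frac{1}{5}\right) \left(-4\right) = \frac{4}{5}$)
$Q{\left(q,z \right)} = -7 + q + z$
$p{\left(G \right)} = -29 + \frac{11}{2 G}$ ($p{\left(G \right)} = 7 + \frac{-72 - - \frac{11}{G}}{2} = 7 + \frac{-72 + \frac{11}{G}}{2} = 7 - \left(36 - \frac{11}{2 G}\right) = -29 + \frac{11}{2 G}$)
$p{\left(Q{\left(k{\left(0 \right)},1 \left(6 - 2\right) \right)} \right)} - 5004 = \left(-29 + \frac{11}{2 \left(-7 + \frac{4}{5} + 1 \left(6 - 2\right)\right)}\right) - 5004 = \left(-29 + \frac{11}{2 \left(-7 + \frac{4}{5} + 1 \cdot 4\right)}\right) - 5004 = \left(-29 + \frac{11}{2 \left(-7 + \frac{4}{5} + 4\right)}\right) - 5004 = \left(-29 + \frac{11}{2 \left(- \frac{11}{5}\right)}\right) - 5004 = \left(-29 + \frac{11}{2} \left(- \frac{5}{11}\right)\right) - 5004 = \left(-29 - \frac{5}{2}\right) - 5004 = - \frac{63}{2} - 5004 = - \frac{10071}{2}$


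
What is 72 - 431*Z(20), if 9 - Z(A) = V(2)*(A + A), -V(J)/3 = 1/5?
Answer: -14151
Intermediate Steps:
V(J) = -3/5
Z(A) = 9 + 6*A/5 (Z(A) = 9 - (-3)*(A + A)/5 = 9 - (-3)*2*A/5 = 9 - (-6)*A/5 = 9 + 6*A/5)
72 - 431*Z(20) = 72 - 431*(9 + (6/5)*20) = 72 - 431*(9 + 24) = 72 - 431*33 = 72 - 14223 = -14151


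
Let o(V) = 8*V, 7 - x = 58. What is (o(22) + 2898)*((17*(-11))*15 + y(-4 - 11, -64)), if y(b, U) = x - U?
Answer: -8582608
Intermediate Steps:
x = -51 (x = 7 - 1*58 = 7 - 58 = -51)
y(b, U) = -51 - U
(o(22) + 2898)*((17*(-11))*15 + y(-4 - 11, -64)) = (8*22 + 2898)*((17*(-11))*15 + (-51 - 1*(-64))) = (176 + 2898)*(-187*15 + (-51 + 64)) = 3074*(-2805 + 13) = 3074*(-2792) = -8582608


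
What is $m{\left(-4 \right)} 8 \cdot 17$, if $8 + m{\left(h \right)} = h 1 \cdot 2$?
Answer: $-2176$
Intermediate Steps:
$m{\left(h \right)} = -8 + 2 h$ ($m{\left(h \right)} = -8 + h 1 \cdot 2 = -8 + h 2 = -8 + 2 h$)
$m{\left(-4 \right)} 8 \cdot 17 = \left(-8 + 2 \left(-4\right)\right) 8 \cdot 17 = \left(-8 - 8\right) 8 \cdot 17 = \left(-16\right) 8 \cdot 17 = \left(-128\right) 17 = -2176$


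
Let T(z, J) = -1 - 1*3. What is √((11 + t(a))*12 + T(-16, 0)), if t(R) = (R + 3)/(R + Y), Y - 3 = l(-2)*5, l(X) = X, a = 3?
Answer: √110 ≈ 10.488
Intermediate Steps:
Y = -7 (Y = 3 - 2*5 = 3 - 10 = -7)
t(R) = (3 + R)/(-7 + R) (t(R) = (R + 3)/(R - 7) = (3 + R)/(-7 + R))
T(z, J) = -4 (T(z, J) = -1 - 3 = -4)
√((11 + t(a))*12 + T(-16, 0)) = √((11 + (3 + 3)/(-7 + 3))*12 - 4) = √((11 + 6/(-4))*12 - 4) = √((11 - ¼*6)*12 - 4) = √((11 - 3/2)*12 - 4) = √((19/2)*12 - 4) = √(114 - 4) = √110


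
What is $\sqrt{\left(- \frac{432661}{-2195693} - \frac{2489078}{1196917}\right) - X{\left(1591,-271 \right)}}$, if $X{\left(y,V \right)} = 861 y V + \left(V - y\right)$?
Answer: $\frac{\sqrt{2563988680241195390124453165205286}}{2628062278481} \approx 19267.0$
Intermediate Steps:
$X{\left(y,V \right)} = V - y + 861 V y$ ($X{\left(y,V \right)} = 861 V y + \left(V - y\right) = V - y + 861 V y$)
$\sqrt{\left(- \frac{432661}{-2195693} - \frac{2489078}{1196917}\right) - X{\left(1591,-271 \right)}} = \sqrt{\left(- \frac{432661}{-2195693} - \frac{2489078}{1196917}\right) - \left(-271 - 1591 + 861 \left(-271\right) 1591\right)} = \sqrt{\left(\left(-432661\right) \left(- \frac{1}{2195693}\right) - \frac{2489078}{1196917}\right) - \left(-271 - 1591 - 371229621\right)} = \sqrt{\left(\frac{432661}{2195693} - \frac{2489078}{1196917}\right) - -371231483} = \sqrt{- \frac{4947391834917}{2628062278481} + 371231483} = \sqrt{\frac{975619452109468782406}{2628062278481}} = \frac{\sqrt{2563988680241195390124453165205286}}{2628062278481}$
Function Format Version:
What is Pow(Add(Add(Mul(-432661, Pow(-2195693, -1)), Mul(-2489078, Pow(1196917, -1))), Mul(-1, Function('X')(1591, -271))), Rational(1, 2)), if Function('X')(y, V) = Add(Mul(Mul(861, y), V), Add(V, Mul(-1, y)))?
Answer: Mul(Rational(1, 2628062278481), Pow(2563988680241195390124453165205286, Rational(1, 2))) ≈ 19267.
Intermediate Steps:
Function('X')(y, V) = Add(V, Mul(-1, y), Mul(861, V, y)) (Function('X')(y, V) = Add(Mul(861, V, y), Add(V, Mul(-1, y))) = Add(V, Mul(-1, y), Mul(861, V, y)))
Pow(Add(Add(Mul(-432661, Pow(-2195693, -1)), Mul(-2489078, Pow(1196917, -1))), Mul(-1, Function('X')(1591, -271))), Rational(1, 2)) = Pow(Add(Add(Mul(-432661, Pow(-2195693, -1)), Mul(-2489078, Pow(1196917, -1))), Mul(-1, Add(-271, Mul(-1, 1591), Mul(861, -271, 1591)))), Rational(1, 2)) = Pow(Add(Add(Mul(-432661, Rational(-1, 2195693)), Mul(-2489078, Rational(1, 1196917))), Mul(-1, Add(-271, -1591, -371229621))), Rational(1, 2)) = Pow(Add(Add(Rational(432661, 2195693), Rational(-2489078, 1196917)), Mul(-1, -371231483)), Rational(1, 2)) = Pow(Add(Rational(-4947391834917, 2628062278481), 371231483), Rational(1, 2)) = Pow(Rational(975619452109468782406, 2628062278481), Rational(1, 2)) = Mul(Rational(1, 2628062278481), Pow(2563988680241195390124453165205286, Rational(1, 2)))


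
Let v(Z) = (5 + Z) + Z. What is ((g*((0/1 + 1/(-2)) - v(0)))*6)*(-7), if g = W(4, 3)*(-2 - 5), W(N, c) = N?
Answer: -6468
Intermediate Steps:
v(Z) = 5 + 2*Z
g = -28 (g = 4*(-2 - 5) = 4*(-7) = -28)
((g*((0/1 + 1/(-2)) - v(0)))*6)*(-7) = (-28*((0/1 + 1/(-2)) - (5 + 2*0))*6)*(-7) = (-28*((0*1 + 1*(-½)) - (5 + 0))*6)*(-7) = (-28*((0 - ½) - 1*5)*6)*(-7) = (-28*(-½ - 5)*6)*(-7) = (-28*(-11/2)*6)*(-7) = (154*6)*(-7) = 924*(-7) = -6468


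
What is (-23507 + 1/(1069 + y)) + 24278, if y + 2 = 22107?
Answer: 17867155/23174 ≈ 771.00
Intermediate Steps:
y = 22105 (y = -2 + 22107 = 22105)
(-23507 + 1/(1069 + y)) + 24278 = (-23507 + 1/(1069 + 22105)) + 24278 = (-23507 + 1/23174) + 24278 = -544751217/23174 + 24278 = 17867155/23174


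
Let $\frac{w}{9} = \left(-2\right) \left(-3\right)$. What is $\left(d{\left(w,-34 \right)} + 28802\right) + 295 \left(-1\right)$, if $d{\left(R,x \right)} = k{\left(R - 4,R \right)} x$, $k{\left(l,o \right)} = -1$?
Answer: $28541$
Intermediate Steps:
$w = 54$ ($w = 9 \left(\left(-2\right) \left(-3\right)\right) = 9 \cdot 6 = 54$)
$d{\left(R,x \right)} = - x$
$\left(d{\left(w,-34 \right)} + 28802\right) + 295 \left(-1\right) = \left(\left(-1\right) \left(-34\right) + 28802\right) + 295 \left(-1\right) = \left(34 + 28802\right) - 295 = 28836 - 295 = 28541$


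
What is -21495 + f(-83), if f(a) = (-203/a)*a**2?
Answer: -4646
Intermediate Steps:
f(a) = -203*a
-21495 + f(-83) = -21495 - 203*(-83) = -21495 + 16849 = -4646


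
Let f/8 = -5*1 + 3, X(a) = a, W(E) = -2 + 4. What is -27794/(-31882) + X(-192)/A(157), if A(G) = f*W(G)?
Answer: 109543/15941 ≈ 6.8718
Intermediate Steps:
W(E) = 2
f = -16 (f = 8*(-5*1 + 3) = 8*(-5 + 3) = 8*(-2) = -16)
A(G) = -32 (A(G) = -16*2 = -32)
-27794/(-31882) + X(-192)/A(157) = -27794/(-31882) - 192/(-32) = -27794*(-1/31882) - 192*(-1/32) = 13897/15941 + 6 = 109543/15941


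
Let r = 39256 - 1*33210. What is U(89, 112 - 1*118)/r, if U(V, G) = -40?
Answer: -20/3023 ≈ -0.0066159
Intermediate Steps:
r = 6046 (r = 39256 - 33210 = 6046)
U(89, 112 - 1*118)/r = -40/6046 = -40*1/6046 = -20/3023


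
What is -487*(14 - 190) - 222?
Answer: 85490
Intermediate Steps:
-487*(14 - 190) - 222 = -487*(-176) - 222 = 85712 - 222 = 85490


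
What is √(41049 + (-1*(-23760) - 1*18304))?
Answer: √46505 ≈ 215.65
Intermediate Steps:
√(41049 + (-1*(-23760) - 1*18304)) = √(41049 + (23760 - 18304)) = √(41049 + 5456) = √46505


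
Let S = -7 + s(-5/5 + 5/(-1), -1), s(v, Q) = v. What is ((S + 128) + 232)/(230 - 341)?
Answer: -347/111 ≈ -3.1261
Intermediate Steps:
S = -13 (S = -7 + (-5/5 + 5/(-1)) = -7 + (-5*⅕ + 5*(-1)) = -7 + (-1 - 5) = -7 - 6 = -13)
((S + 128) + 232)/(230 - 341) = ((-13 + 128) + 232)/(230 - 341) = (115 + 232)/(-111) = 347*(-1/111) = -347/111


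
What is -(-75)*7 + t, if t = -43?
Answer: 482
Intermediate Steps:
-(-75)*7 + t = -(-75)*7 - 43 = -15*(-35) - 43 = 525 - 43 = 482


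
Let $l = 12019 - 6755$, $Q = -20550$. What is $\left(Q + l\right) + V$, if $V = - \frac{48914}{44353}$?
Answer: $- \frac{678028872}{44353} \approx -15287.0$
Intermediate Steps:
$l = 5264$ ($l = 12019 - 6755 = 5264$)
$V = - \frac{48914}{44353}$ ($V = \left(-48914\right) \frac{1}{44353} = - \frac{48914}{44353} \approx -1.1028$)
$\left(Q + l\right) + V = \left(-20550 + 5264\right) - \frac{48914}{44353} = -15286 - \frac{48914}{44353} = - \frac{678028872}{44353}$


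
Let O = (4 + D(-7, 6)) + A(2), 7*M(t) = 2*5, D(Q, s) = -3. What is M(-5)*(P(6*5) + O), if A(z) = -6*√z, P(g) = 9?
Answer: 100/7 - 60*√2/7 ≈ 2.1639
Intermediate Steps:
M(t) = 10/7 (M(t) = (2*5)/7 = (⅐)*10 = 10/7)
O = 1 - 6*√2 (O = (4 - 3) - 6*√2 = 1 - 6*√2 ≈ -7.4853)
M(-5)*(P(6*5) + O) = 10*(9 + (1 - 6*√2))/7 = 10*(10 - 6*√2)/7 = 100/7 - 60*√2/7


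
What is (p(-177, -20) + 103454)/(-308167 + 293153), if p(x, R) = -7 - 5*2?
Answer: -103437/15014 ≈ -6.8894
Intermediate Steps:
p(x, R) = -17 (p(x, R) = -7 - 10 = -17)
(p(-177, -20) + 103454)/(-308167 + 293153) = (-17 + 103454)/(-308167 + 293153) = 103437/(-15014) = 103437*(-1/15014) = -103437/15014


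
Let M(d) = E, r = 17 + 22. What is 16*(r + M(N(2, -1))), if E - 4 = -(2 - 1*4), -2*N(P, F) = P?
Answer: 720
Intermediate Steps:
N(P, F) = -P/2
E = 6 (E = 4 - (2 - 1*4) = 4 - (2 - 4) = 4 - 1*(-2) = 4 + 2 = 6)
r = 39
M(d) = 6
16*(r + M(N(2, -1))) = 16*(39 + 6) = 16*45 = 720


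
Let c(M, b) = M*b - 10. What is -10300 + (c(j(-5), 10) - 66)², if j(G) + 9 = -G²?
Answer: 162756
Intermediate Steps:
j(G) = -9 - G²
c(M, b) = -10 + M*b
-10300 + (c(j(-5), 10) - 66)² = -10300 + ((-10 + (-9 - 1*(-5)²)*10) - 66)² = -10300 + ((-10 + (-9 - 1*25)*10) - 66)² = -10300 + ((-10 + (-9 - 25)*10) - 66)² = -10300 + ((-10 - 34*10) - 66)² = -10300 + ((-10 - 340) - 66)² = -10300 + (-350 - 66)² = -10300 + (-416)² = -10300 + 173056 = 162756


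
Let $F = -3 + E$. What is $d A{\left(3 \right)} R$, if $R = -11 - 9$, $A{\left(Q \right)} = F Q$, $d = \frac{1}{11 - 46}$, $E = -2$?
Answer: $- \frac{60}{7} \approx -8.5714$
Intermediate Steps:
$d = - \frac{1}{35}$ ($d = \frac{1}{-35} = - \frac{1}{35} \approx -0.028571$)
$F = -5$ ($F = -3 - 2 = -5$)
$A{\left(Q \right)} = - 5 Q$
$R = -20$ ($R = -11 - 9 = -20$)
$d A{\left(3 \right)} R = - \frac{\left(-5\right) 3}{35} \left(-20\right) = \left(- \frac{1}{35}\right) \left(-15\right) \left(-20\right) = \frac{3}{7} \left(-20\right) = - \frac{60}{7}$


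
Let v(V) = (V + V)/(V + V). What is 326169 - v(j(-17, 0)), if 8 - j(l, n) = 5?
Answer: 326168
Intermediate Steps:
j(l, n) = 3 (j(l, n) = 8 - 1*5 = 8 - 5 = 3)
v(V) = 1 (v(V) = (2*V)/((2*V)) = (2*V)*(1/(2*V)) = 1)
326169 - v(j(-17, 0)) = 326169 - 1*1 = 326169 - 1 = 326168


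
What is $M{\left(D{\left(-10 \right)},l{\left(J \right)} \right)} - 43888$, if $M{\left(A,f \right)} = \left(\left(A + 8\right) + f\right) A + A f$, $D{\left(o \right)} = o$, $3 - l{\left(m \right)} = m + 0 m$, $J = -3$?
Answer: $-43988$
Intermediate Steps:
$l{\left(m \right)} = 3 - m$ ($l{\left(m \right)} = 3 - \left(m + 0 m\right) = 3 - \left(m + 0\right) = 3 - m$)
$M{\left(A,f \right)} = A f + A \left(8 + A + f\right)$ ($M{\left(A,f \right)} = \left(\left(8 + A\right) + f\right) A + A f = \left(8 + A + f\right) A + A f = A \left(8 + A + f\right) + A f = A f + A \left(8 + A + f\right)$)
$M{\left(D{\left(-10 \right)},l{\left(J \right)} \right)} - 43888 = - 10 \left(8 - 10 + 2 \left(3 - -3\right)\right) - 43888 = - 10 \left(8 - 10 + 2 \left(3 + 3\right)\right) - 43888 = - 10 \left(8 - 10 + 2 \cdot 6\right) - 43888 = - 10 \left(8 - 10 + 12\right) - 43888 = \left(-10\right) 10 - 43888 = -100 - 43888 = -43988$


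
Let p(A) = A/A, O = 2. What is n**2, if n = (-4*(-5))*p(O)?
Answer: 400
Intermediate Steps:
p(A) = 1
n = 20 (n = -4*(-5)*1 = 20*1 = 20)
n**2 = 20**2 = 400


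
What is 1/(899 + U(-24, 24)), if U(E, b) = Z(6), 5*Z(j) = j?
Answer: 5/4501 ≈ 0.0011109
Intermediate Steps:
Z(j) = j/5
U(E, b) = 6/5 (U(E, b) = (⅕)*6 = 6/5)
1/(899 + U(-24, 24)) = 1/(899 + 6/5) = 1/(4501/5) = 5/4501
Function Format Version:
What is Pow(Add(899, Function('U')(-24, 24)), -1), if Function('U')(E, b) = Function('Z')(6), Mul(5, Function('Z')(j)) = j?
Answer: Rational(5, 4501) ≈ 0.0011109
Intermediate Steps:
Function('Z')(j) = Mul(Rational(1, 5), j)
Function('U')(E, b) = Rational(6, 5) (Function('U')(E, b) = Mul(Rational(1, 5), 6) = Rational(6, 5))
Pow(Add(899, Function('U')(-24, 24)), -1) = Pow(Add(899, Rational(6, 5)), -1) = Pow(Rational(4501, 5), -1) = Rational(5, 4501)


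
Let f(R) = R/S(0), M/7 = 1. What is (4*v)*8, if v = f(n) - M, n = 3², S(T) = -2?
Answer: -368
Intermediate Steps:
M = 7 (M = 7*1 = 7)
n = 9
f(R) = -R/2 (f(R) = R/(-2) = R*(-½) = -R/2)
v = -23/2 (v = -½*9 - 1*7 = -9/2 - 7 = -23/2 ≈ -11.500)
(4*v)*8 = (4*(-23/2))*8 = -46*8 = -368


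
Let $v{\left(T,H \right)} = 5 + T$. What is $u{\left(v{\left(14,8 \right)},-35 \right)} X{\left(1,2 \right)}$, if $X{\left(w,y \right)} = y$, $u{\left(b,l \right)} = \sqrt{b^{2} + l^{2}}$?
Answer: $2 \sqrt{1586} \approx 79.649$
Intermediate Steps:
$u{\left(v{\left(14,8 \right)},-35 \right)} X{\left(1,2 \right)} = \sqrt{\left(5 + 14\right)^{2} + \left(-35\right)^{2}} \cdot 2 = \sqrt{19^{2} + 1225} \cdot 2 = \sqrt{361 + 1225} \cdot 2 = \sqrt{1586} \cdot 2 = 2 \sqrt{1586}$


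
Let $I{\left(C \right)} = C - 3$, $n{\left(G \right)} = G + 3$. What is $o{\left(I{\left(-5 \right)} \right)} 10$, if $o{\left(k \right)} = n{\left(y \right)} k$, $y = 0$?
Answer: $-240$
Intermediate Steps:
$n{\left(G \right)} = 3 + G$
$I{\left(C \right)} = -3 + C$
$o{\left(k \right)} = 3 k$ ($o{\left(k \right)} = \left(3 + 0\right) k = 3 k$)
$o{\left(I{\left(-5 \right)} \right)} 10 = 3 \left(-3 - 5\right) 10 = 3 \left(-8\right) 10 = \left(-24\right) 10 = -240$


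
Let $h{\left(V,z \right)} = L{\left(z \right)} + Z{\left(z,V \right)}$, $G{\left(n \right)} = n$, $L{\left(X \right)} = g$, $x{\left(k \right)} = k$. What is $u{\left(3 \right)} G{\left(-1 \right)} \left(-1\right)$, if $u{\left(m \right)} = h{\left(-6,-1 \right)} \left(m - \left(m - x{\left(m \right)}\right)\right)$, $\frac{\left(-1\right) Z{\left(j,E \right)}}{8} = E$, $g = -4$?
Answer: $132$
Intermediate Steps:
$Z{\left(j,E \right)} = - 8 E$
$L{\left(X \right)} = -4$
$h{\left(V,z \right)} = -4 - 8 V$
$u{\left(m \right)} = 44 m$ ($u{\left(m \right)} = \left(-4 - -48\right) \left(m + \left(m - m\right)\right) = \left(-4 + 48\right) \left(m + 0\right) = 44 m$)
$u{\left(3 \right)} G{\left(-1 \right)} \left(-1\right) = 44 \cdot 3 \left(\left(-1\right) \left(-1\right)\right) = 132 \cdot 1 = 132$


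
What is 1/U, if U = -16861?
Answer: -1/16861 ≈ -5.9308e-5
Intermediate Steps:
1/U = 1/(-16861) = -1/16861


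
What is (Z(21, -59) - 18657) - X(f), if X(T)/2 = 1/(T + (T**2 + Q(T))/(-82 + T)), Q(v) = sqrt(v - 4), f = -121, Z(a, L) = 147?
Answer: 2*(-46275*sqrt(5) + 362832817*I)/(-39204*I + 5*sqrt(5)) ≈ -18510.0 - 2.9523e-6*I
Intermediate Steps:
Q(v) = sqrt(-4 + v)
X(T) = 2/(T + (T**2 + sqrt(-4 + T))/(-82 + T))
(Z(21, -59) - 18657) - X(f) = (147 - 18657) - 2*(-82 - 121)/(sqrt(-4 - 121) - 82*(-121) + 2*(-121)**2) = -18510 - 2*(-203)/(sqrt(-125) + 9922 + 2*14641) = -18510 - 2*(-203)/(5*I*sqrt(5) + 9922 + 29282) = -18510 - 2*(-203)/(39204 + 5*I*sqrt(5)) = -18510 - (-406)/(39204 + 5*I*sqrt(5)) = -18510 + 406/(39204 + 5*I*sqrt(5))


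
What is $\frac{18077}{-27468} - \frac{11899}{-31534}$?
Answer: $- \frac{121599193}{433087956} \approx -0.28077$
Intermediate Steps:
$\frac{18077}{-27468} - \frac{11899}{-31534} = 18077 \left(- \frac{1}{27468}\right) - - \frac{11899}{31534} = - \frac{18077}{27468} + \frac{11899}{31534} = - \frac{121599193}{433087956}$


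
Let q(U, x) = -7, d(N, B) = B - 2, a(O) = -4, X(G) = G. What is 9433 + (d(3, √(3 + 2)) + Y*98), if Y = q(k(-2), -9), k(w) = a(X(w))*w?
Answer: 8745 + √5 ≈ 8747.2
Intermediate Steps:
d(N, B) = -2 + B
k(w) = -4*w
Y = -7
9433 + (d(3, √(3 + 2)) + Y*98) = 9433 + ((-2 + √(3 + 2)) - 7*98) = 9433 + ((-2 + √5) - 686) = 9433 + (-688 + √5) = 8745 + √5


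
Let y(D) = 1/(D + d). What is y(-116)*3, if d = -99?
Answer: -3/215 ≈ -0.013953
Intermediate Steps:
y(D) = 1/(-99 + D) (y(D) = 1/(D - 99) = 1/(-99 + D))
y(-116)*3 = 3/(-99 - 116) = 3/(-215) = -1/215*3 = -3/215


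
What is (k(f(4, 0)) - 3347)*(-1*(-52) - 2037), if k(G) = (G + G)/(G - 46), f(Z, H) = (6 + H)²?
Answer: 6658087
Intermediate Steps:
k(G) = 2*G/(-46 + G) (k(G) = (2*G)/(-46 + G) = 2*G/(-46 + G))
(k(f(4, 0)) - 3347)*(-1*(-52) - 2037) = (2*(6 + 0)²/(-46 + (6 + 0)²) - 3347)*(-1*(-52) - 2037) = (2*6²/(-46 + 6²) - 3347)*(52 - 2037) = (2*36/(-46 + 36) - 3347)*(-1985) = (2*36/(-10) - 3347)*(-1985) = (2*36*(-⅒) - 3347)*(-1985) = (-36/5 - 3347)*(-1985) = -16771/5*(-1985) = 6658087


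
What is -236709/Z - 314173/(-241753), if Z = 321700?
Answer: 43844343223/77771940100 ≈ 0.56376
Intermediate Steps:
-236709/Z - 314173/(-241753) = -236709/321700 - 314173/(-241753) = -236709*1/321700 - 314173*(-1/241753) = -236709/321700 + 314173/241753 = 43844343223/77771940100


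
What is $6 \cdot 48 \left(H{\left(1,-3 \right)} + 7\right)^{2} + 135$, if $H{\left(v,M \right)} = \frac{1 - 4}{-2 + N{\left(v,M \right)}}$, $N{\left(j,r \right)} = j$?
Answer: $28935$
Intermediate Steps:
$H{\left(v,M \right)} = - \frac{3}{-2 + v}$ ($H{\left(v,M \right)} = \frac{1 - 4}{-2 + v} = - \frac{3}{-2 + v}$)
$6 \cdot 48 \left(H{\left(1,-3 \right)} + 7\right)^{2} + 135 = 6 \cdot 48 \left(- \frac{3}{-2 + 1} + 7\right)^{2} + 135 = 288 \left(- \frac{3}{-1} + 7\right)^{2} + 135 = 288 \left(\left(-3\right) \left(-1\right) + 7\right)^{2} + 135 = 288 \left(3 + 7\right)^{2} + 135 = 288 \cdot 10^{2} + 135 = 288 \cdot 100 + 135 = 28800 + 135 = 28935$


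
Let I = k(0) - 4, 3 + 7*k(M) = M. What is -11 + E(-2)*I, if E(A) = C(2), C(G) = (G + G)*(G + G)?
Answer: -573/7 ≈ -81.857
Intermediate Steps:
k(M) = -3/7 + M/7
C(G) = 4*G**2 (C(G) = (2*G)*(2*G) = 4*G**2)
E(A) = 16 (E(A) = 4*2**2 = 4*4 = 16)
I = -31/7 (I = (-3/7 + (1/7)*0) - 4 = (-3/7 + 0) - 4 = -3/7 - 4 = -31/7 ≈ -4.4286)
-11 + E(-2)*I = -11 + 16*(-31/7) = -11 - 496/7 = -573/7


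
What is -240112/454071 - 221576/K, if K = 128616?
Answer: -5478895037/2433366489 ≈ -2.2516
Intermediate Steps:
-240112/454071 - 221576/K = -240112/454071 - 221576/128616 = -240112*1/454071 - 221576*1/128616 = -240112/454071 - 27697/16077 = -5478895037/2433366489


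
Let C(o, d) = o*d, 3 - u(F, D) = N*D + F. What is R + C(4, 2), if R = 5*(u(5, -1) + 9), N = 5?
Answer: 68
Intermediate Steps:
u(F, D) = 3 - F - 5*D (u(F, D) = 3 - (5*D + F) = 3 - (F + 5*D) = 3 + (-F - 5*D) = 3 - F - 5*D)
C(o, d) = d*o
R = 60 (R = 5*((3 - 1*5 - 5*(-1)) + 9) = 5*((3 - 5 + 5) + 9) = 5*(3 + 9) = 5*12 = 60)
R + C(4, 2) = 60 + 2*4 = 60 + 8 = 68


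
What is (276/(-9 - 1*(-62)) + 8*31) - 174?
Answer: 4198/53 ≈ 79.208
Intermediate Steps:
(276/(-9 - 1*(-62)) + 8*31) - 174 = (276/(-9 + 62) + 248) - 174 = (276/53 + 248) - 174 = 13420/53 - 174 = 4198/53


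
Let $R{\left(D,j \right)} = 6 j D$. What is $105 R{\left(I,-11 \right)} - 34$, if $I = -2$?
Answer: $13826$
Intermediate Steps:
$R{\left(D,j \right)} = 6 D j$
$105 R{\left(I,-11 \right)} - 34 = 105 \cdot 6 \left(-2\right) \left(-11\right) - 34 = 105 \cdot 132 - 34 = 13860 - 34 = 13826$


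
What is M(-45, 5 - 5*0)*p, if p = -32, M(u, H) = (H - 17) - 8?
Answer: 640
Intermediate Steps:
M(u, H) = -25 + H (M(u, H) = (-17 + H) - 8 = -25 + H)
M(-45, 5 - 5*0)*p = (-25 + (5 - 5*0))*(-32) = (-25 + (5 + 0))*(-32) = (-25 + 5)*(-32) = -20*(-32) = 640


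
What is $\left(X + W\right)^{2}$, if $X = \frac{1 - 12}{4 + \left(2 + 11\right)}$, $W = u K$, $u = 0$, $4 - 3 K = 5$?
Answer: $\frac{121}{289} \approx 0.41868$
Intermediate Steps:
$K = - \frac{1}{3}$ ($K = \frac{4}{3} - \frac{5}{3} = - \frac{1}{3} \approx -0.33333$)
$W = 0$ ($W = 0 \left(- \frac{1}{3}\right) = 0$)
$X = - \frac{11}{17}$ ($X = - \frac{11}{4 + 13} = - \frac{11}{17} \approx -0.64706$)
$\left(X + W\right)^{2} = \left(- \frac{11}{17} + 0\right)^{2} = \left(- \frac{11}{17}\right)^{2} = \frac{121}{289}$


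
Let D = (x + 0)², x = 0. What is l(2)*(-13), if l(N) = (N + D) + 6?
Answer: -104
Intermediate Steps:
D = 0 (D = (0 + 0)² = 0² = 0)
l(N) = 6 + N (l(N) = (N + 0) + 6 = N + 6 = 6 + N)
l(2)*(-13) = (6 + 2)*(-13) = 8*(-13) = -104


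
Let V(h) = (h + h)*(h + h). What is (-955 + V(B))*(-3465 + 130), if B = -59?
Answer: -43251615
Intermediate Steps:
V(h) = 4*h**2 (V(h) = (2*h)*(2*h) = 4*h**2)
(-955 + V(B))*(-3465 + 130) = (-955 + 4*(-59)**2)*(-3465 + 130) = (-955 + 4*3481)*(-3335) = (-955 + 13924)*(-3335) = 12969*(-3335) = -43251615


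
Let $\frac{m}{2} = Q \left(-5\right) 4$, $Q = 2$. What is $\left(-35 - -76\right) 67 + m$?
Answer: $2667$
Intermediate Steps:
$m = -80$ ($m = 2 \cdot 2 \left(-5\right) 4 = 2 \left(\left(-10\right) 4\right) = 2 \left(-40\right) = -80$)
$\left(-35 - -76\right) 67 + m = \left(-35 - -76\right) 67 - 80 = \left(-35 + 76\right) 67 - 80 = 41 \cdot 67 - 80 = 2747 - 80 = 2667$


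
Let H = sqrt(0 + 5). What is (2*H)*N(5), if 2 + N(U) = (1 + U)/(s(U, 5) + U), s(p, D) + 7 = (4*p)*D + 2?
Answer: -97*sqrt(5)/25 ≈ -8.6759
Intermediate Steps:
s(p, D) = -5 + 4*D*p (s(p, D) = -7 + ((4*p)*D + 2) = -7 + (4*D*p + 2) = -7 + (2 + 4*D*p) = -5 + 4*D*p)
H = sqrt(5) ≈ 2.2361
N(U) = -2 + (1 + U)/(-5 + 21*U) (N(U) = -2 + (1 + U)/((-5 + 4*5*U) + U) = -2 + (1 + U)/((-5 + 20*U) + U) = -2 + (1 + U)/(-5 + 21*U))
(2*H)*N(5) = (2*sqrt(5))*((11 - 41*5)/(-5 + 21*5)) = (2*sqrt(5))*((11 - 205)/(-5 + 105)) = (2*sqrt(5))*(-194/100) = (2*sqrt(5))*((1/100)*(-194)) = (2*sqrt(5))*(-97/50) = -97*sqrt(5)/25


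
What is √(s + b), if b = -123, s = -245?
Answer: 4*I*√23 ≈ 19.183*I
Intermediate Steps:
√(s + b) = √(-245 - 123) = √(-368) = 4*I*√23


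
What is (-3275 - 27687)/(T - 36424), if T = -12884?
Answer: 15481/24654 ≈ 0.62793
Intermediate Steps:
(-3275 - 27687)/(T - 36424) = (-3275 - 27687)/(-12884 - 36424) = -30962/(-49308) = -30962*(-1/49308) = 15481/24654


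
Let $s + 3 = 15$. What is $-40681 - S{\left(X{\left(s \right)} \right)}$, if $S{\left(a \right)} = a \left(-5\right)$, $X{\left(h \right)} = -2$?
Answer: $-40691$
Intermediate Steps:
$s = 12$ ($s = -3 + 15 = 12$)
$S{\left(a \right)} = - 5 a$
$-40681 - S{\left(X{\left(s \right)} \right)} = -40681 - \left(-5\right) \left(-2\right) = -40681 - 10 = -40691$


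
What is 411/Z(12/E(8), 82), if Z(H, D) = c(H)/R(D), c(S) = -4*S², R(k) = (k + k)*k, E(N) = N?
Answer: -1842376/3 ≈ -6.1413e+5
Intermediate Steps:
R(k) = 2*k² (R(k) = (2*k)*k = 2*k²)
Z(H, D) = -2*H²/D² (Z(H, D) = (-4*H²)/((2*D²)) = (-4*H²)*(1/(2*D²)) = -2*H²/D²)
411/Z(12/E(8), 82) = 411/((-2*(12/8)²/82²)) = 411/((-2*1/6724*(12*(⅛))²)) = 411/((-2*1/6724*(3/2)²)) = 411/((-2*1/6724*9/4)) = 411/(-9/13448) = 411*(-13448/9) = -1842376/3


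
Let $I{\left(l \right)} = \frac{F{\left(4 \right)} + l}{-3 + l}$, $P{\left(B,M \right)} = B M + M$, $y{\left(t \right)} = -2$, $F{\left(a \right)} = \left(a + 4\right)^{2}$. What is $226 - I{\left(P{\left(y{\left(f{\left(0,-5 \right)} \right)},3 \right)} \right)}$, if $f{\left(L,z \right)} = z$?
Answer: $\frac{1417}{6} \approx 236.17$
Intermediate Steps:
$F{\left(a \right)} = \left(4 + a\right)^{2}$
$P{\left(B,M \right)} = M + B M$
$I{\left(l \right)} = \frac{64 + l}{-3 + l}$ ($I{\left(l \right)} = \frac{\left(4 + 4\right)^{2} + l}{-3 + l} = \frac{8^{2} + l}{-3 + l} = \frac{64 + l}{-3 + l}$)
$226 - I{\left(P{\left(y{\left(f{\left(0,-5 \right)} \right)},3 \right)} \right)} = 226 - \frac{64 + 3 \left(1 - 2\right)}{-3 + 3 \left(1 - 2\right)} = 226 - \frac{64 + 3 \left(-1\right)}{-3 + 3 \left(-1\right)} = 226 - \frac{64 - 3}{-3 - 3} = 226 - \frac{1}{-6} \cdot 61 = 226 - \left(- \frac{1}{6}\right) 61 = 226 - - \frac{61}{6} = 226 + \frac{61}{6} = \frac{1417}{6}$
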